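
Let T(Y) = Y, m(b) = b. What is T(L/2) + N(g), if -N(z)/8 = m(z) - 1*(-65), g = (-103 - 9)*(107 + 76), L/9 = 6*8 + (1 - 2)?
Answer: 327319/2 ≈ 1.6366e+5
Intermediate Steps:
L = 423 (L = 9*(6*8 + (1 - 2)) = 9*(48 - 1) = 9*47 = 423)
g = -20496 (g = -112*183 = -20496)
N(z) = -520 - 8*z (N(z) = -8*(z - 1*(-65)) = -8*(z + 65) = -8*(65 + z) = -520 - 8*z)
T(L/2) + N(g) = 423/2 + (-520 - 8*(-20496)) = 423*(½) + (-520 + 163968) = 423/2 + 163448 = 327319/2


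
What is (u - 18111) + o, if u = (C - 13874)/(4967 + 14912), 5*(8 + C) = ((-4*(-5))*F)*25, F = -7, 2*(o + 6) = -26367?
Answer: -1244474443/39758 ≈ -31301.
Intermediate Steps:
o = -26379/2 (o = -6 + (½)*(-26367) = -6 - 26367/2 = -26379/2 ≈ -13190.)
C = -708 (C = -8 + ((-4*(-5)*(-7))*25)/5 = -8 + ((20*(-7))*25)/5 = -8 + (-140*25)/5 = -8 + (⅕)*(-3500) = -8 - 700 = -708)
u = -14582/19879 (u = (-708 - 13874)/(4967 + 14912) = -14582/19879 ≈ -0.73354)
(u - 18111) + o = (-14582/19879 - 18111) - 26379/2 = -360043151/19879 - 26379/2 = -1244474443/39758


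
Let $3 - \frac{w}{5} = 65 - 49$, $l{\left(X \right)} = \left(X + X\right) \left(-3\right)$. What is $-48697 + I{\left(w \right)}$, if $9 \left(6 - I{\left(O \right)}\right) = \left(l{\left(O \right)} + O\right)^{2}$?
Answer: $- \frac{543844}{9} \approx -60427.0$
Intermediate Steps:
$l{\left(X \right)} = - 6 X$ ($l{\left(X \right)} = 2 X \left(-3\right) = - 6 X$)
$w = -65$ ($w = 15 - 5 \left(65 - 49\right) = 15 - 80 = -65$)
$I{\left(O \right)} = 6 - \frac{25 O^{2}}{9}$ ($I{\left(O \right)} = 6 - \frac{\left(- 6 O + O\right)^{2}}{9} = 6 - \frac{\left(- 5 O\right)^{2}}{9} = 6 - \frac{25 O^{2}}{9}$)
$-48697 + I{\left(w \right)} = -48697 + \left(6 - \frac{25 \left(-65\right)^{2}}{9}\right) = -48697 + \left(6 - \frac{105625}{9}\right) = -48697 - \frac{105571}{9} = - \frac{543844}{9}$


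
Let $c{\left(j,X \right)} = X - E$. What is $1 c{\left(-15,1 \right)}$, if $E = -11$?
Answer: $12$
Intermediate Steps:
$c{\left(j,X \right)} = 11 + X$ ($c{\left(j,X \right)} = X - -11 = X + 11 = 11 + X$)
$1 c{\left(-15,1 \right)} = 1 \left(11 + 1\right) = 1 \cdot 12 = 12$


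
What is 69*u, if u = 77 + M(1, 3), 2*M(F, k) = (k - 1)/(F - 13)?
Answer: 21229/4 ≈ 5307.3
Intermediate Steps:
M(F, k) = (-1 + k)/(2*(-13 + F)) (M(F, k) = ((k - 1)/(F - 13))/2 = ((-1 + k)/(-13 + F))/2 = (-1 + k)/(2*(-13 + F)))
u = 923/12 (u = 77 + (-1 + 3)/(2*(-13 + 1)) = 77 + (½)*2/(-12) = 77 + (½)*(-1/12)*2 = 77 - 1/12 = 923/12 ≈ 76.917)
69*u = 69*(923/12) = 21229/4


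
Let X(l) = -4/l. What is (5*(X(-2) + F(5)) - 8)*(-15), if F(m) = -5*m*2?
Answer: 3720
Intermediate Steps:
F(m) = -10*m
(5*(X(-2) + F(5)) - 8)*(-15) = (5*(-4/(-2) - 10*5) - 8)*(-15) = (5*(-4*(-½) - 50) - 8)*(-15) = (5*(2 - 50) - 8)*(-15) = (5*(-48) - 8)*(-15) = (-240 - 8)*(-15) = -248*(-15) = 3720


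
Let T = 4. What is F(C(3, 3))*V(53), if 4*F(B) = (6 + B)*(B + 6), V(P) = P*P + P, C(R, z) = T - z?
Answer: 70119/2 ≈ 35060.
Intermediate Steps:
C(R, z) = 4 - z
V(P) = P + P² (V(P) = P² + P = P + P²)
F(B) = (6 + B)²/4 (F(B) = ((6 + B)*(B + 6))/4 = ((6 + B)*(6 + B))/4 = (6 + B)²/4)
F(C(3, 3))*V(53) = ((6 + (4 - 1*3))²/4)*(53*(1 + 53)) = ((6 + (4 - 3))²/4)*(53*54) = ((6 + 1)²/4)*2862 = ((¼)*7²)*2862 = ((¼)*49)*2862 = (49/4)*2862 = 70119/2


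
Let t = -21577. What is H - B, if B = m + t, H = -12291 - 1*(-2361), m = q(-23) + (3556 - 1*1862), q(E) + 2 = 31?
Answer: 9924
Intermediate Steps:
q(E) = 29 (q(E) = -2 + 31 = 29)
m = 1723 (m = 29 + (3556 - 1*1862) = 29 + (3556 - 1862) = 29 + 1694 = 1723)
H = -9930 (H = -12291 + 2361 = -9930)
B = -19854 (B = 1723 - 21577 = -19854)
H - B = -9930 - 1*(-19854) = -9930 + 19854 = 9924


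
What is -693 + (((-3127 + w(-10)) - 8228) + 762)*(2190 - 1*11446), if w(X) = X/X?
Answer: 98038859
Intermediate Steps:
w(X) = 1
-693 + (((-3127 + w(-10)) - 8228) + 762)*(2190 - 1*11446) = -693 + (((-3127 + 1) - 8228) + 762)*(2190 - 1*11446) = -693 + ((-3126 - 8228) + 762)*(2190 - 11446) = -693 + (-11354 + 762)*(-9256) = -693 - 10592*(-9256) = -693 + 98039552 = 98038859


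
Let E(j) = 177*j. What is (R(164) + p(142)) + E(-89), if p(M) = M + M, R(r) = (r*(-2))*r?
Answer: -69261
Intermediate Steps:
R(r) = -2*r**2 (R(r) = (-2*r)*r = -2*r**2)
p(M) = 2*M
(R(164) + p(142)) + E(-89) = (-2*164**2 + 2*142) + 177*(-89) = (-2*26896 + 284) - 15753 = (-53792 + 284) - 15753 = -53508 - 15753 = -69261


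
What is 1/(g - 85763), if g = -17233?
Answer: -1/102996 ≈ -9.7091e-6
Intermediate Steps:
1/(g - 85763) = 1/(-17233 - 85763) = 1/(-102996) = -1/102996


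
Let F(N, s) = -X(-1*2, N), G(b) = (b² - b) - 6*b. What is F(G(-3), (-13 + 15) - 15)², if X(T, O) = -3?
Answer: 9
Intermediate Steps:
G(b) = b² - 7*b
F(N, s) = 3 (F(N, s) = -1*(-3) = 3)
F(G(-3), (-13 + 15) - 15)² = 3² = 9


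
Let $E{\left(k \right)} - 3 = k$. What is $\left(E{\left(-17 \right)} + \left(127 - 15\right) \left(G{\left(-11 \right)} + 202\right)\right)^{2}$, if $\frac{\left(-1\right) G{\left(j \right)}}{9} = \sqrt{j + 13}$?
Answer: $513244228 - 45581760 \sqrt{2} \approx 4.4878 \cdot 10^{8}$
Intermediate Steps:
$G{\left(j \right)} = - 9 \sqrt{13 + j}$ ($G{\left(j \right)} = - 9 \sqrt{j + 13} = - 9 \sqrt{13 + j}$)
$E{\left(k \right)} = 3 + k$
$\left(E{\left(-17 \right)} + \left(127 - 15\right) \left(G{\left(-11 \right)} + 202\right)\right)^{2} = \left(\left(3 - 17\right) + \left(127 - 15\right) \left(- 9 \sqrt{13 - 11} + 202\right)\right)^{2} = \left(-14 + 112 \left(- 9 \sqrt{2} + 202\right)\right)^{2} = \left(-14 + 112 \left(202 - 9 \sqrt{2}\right)\right)^{2} = \left(-14 + \left(22624 - 1008 \sqrt{2}\right)\right)^{2} = \left(22610 - 1008 \sqrt{2}\right)^{2}$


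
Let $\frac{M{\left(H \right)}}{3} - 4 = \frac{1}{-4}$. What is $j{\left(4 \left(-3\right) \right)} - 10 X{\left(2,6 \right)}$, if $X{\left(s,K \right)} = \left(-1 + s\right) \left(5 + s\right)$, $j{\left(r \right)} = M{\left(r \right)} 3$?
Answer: $- \frac{145}{4} \approx -36.25$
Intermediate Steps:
$M{\left(H \right)} = \frac{45}{4}$ ($M{\left(H \right)} = 12 + \frac{3}{-4} = 12 + 3 \left(- \frac{1}{4}\right) = 12 - \frac{3}{4} = \frac{45}{4}$)
$j{\left(r \right)} = \frac{135}{4}$ ($j{\left(r \right)} = \frac{45}{4} \cdot 3 = \frac{135}{4}$)
$j{\left(4 \left(-3\right) \right)} - 10 X{\left(2,6 \right)} = \frac{135}{4} - 10 \left(-5 + 2^{2} + 4 \cdot 2\right) = \frac{135}{4} - 10 \left(-5 + 4 + 8\right) = \frac{135}{4} - 70 = - \frac{145}{4}$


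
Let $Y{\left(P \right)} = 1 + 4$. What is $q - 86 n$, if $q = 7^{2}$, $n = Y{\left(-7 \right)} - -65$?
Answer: $-5971$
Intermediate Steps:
$Y{\left(P \right)} = 5$
$n = 70$ ($n = 5 - -65 = 5 + 65 = 70$)
$q = 49$
$q - 86 n = 49 - 6020 = -5971$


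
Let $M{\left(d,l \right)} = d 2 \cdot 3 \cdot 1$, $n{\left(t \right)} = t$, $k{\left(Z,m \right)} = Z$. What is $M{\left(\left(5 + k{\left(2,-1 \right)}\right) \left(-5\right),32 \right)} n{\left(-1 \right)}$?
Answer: $210$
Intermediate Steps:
$M{\left(d,l \right)} = 6 d$ ($M{\left(d,l \right)} = 2 d 3 \cdot 1 = 6 d 1 = 6 d$)
$M{\left(\left(5 + k{\left(2,-1 \right)}\right) \left(-5\right),32 \right)} n{\left(-1 \right)} = 6 \left(5 + 2\right) \left(-5\right) \left(-1\right) = 6 \cdot 7 \left(-5\right) \left(-1\right) = 6 \left(-35\right) \left(-1\right) = \left(-210\right) \left(-1\right) = 210$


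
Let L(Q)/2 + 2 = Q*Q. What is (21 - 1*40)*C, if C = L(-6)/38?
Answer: -34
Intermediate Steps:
L(Q) = -4 + 2*Q² (L(Q) = -4 + 2*(Q*Q) = -4 + 2*Q²)
C = 34/19 (C = (-4 + 2*(-6)²)/38 = (-4 + 2*36)*(1/38) = (-4 + 72)*(1/38) = 68*(1/38) = 34/19 ≈ 1.7895)
(21 - 1*40)*C = (21 - 1*40)*(34/19) = (21 - 40)*(34/19) = -19*34/19 = -34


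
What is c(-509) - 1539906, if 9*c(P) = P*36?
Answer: -1541942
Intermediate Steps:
c(P) = 4*P (c(P) = (P*36)/9 = (36*P)/9 = 4*P)
c(-509) - 1539906 = 4*(-509) - 1539906 = -2036 - 1539906 = -1541942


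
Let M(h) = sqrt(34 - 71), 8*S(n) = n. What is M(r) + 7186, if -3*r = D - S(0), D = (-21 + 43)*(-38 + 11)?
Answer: 7186 + I*sqrt(37) ≈ 7186.0 + 6.0828*I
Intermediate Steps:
S(n) = n/8
D = -594 (D = 22*(-27) = -594)
r = 198 (r = -(-594 - 0/8)/3 = -(-594 - 1*0)/3 = -(-594 + 0)/3 = -1/3*(-594) = 198)
M(h) = I*sqrt(37) (M(h) = sqrt(-37) = I*sqrt(37))
M(r) + 7186 = I*sqrt(37) + 7186 = 7186 + I*sqrt(37)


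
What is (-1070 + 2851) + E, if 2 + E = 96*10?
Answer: 2739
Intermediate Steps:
E = 958 (E = -2 + 96*10 = -2 + 960 = 958)
(-1070 + 2851) + E = (-1070 + 2851) + 958 = 1781 + 958 = 2739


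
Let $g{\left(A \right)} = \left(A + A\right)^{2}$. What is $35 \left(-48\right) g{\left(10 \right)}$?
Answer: $-672000$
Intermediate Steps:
$g{\left(A \right)} = 4 A^{2}$ ($g{\left(A \right)} = \left(2 A\right)^{2} = 4 A^{2}$)
$35 \left(-48\right) g{\left(10 \right)} = 35 \left(-48\right) 4 \cdot 10^{2} = - 1680 \cdot 4 \cdot 100 = \left(-1680\right) 400 = -672000$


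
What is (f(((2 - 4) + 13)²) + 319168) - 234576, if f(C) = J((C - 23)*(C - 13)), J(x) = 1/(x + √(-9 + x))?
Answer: 1052798957704/12445609 - 5*√47/37336827 ≈ 84592.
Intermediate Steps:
f(C) = 1/(√(-9 + (-23 + C)*(-13 + C)) + (-23 + C)*(-13 + C)) (f(C) = 1/((C - 23)*(C - 13) + √(-9 + (C - 23)*(C - 13))) = 1/((-23 + C)*(-13 + C) + √(-9 + (-23 + C)*(-13 + C))) = 1/(√(-9 + (-23 + C)*(-13 + C)) + (-23 + C)*(-13 + C)))
(f(((2 - 4) + 13)²) + 319168) - 234576 = (1/(299 + (((2 - 4) + 13)²)² + √(290 + (((2 - 4) + 13)²)² - 36*((2 - 4) + 13)²) - 36*((2 - 4) + 13)²) + 319168) - 234576 = (1/(299 + ((-2 + 13)²)² + √(290 + ((-2 + 13)²)² - 36*(-2 + 13)²) - 36*(-2 + 13)²) + 319168) - 234576 = (1/(299 + (11²)² + √(290 + (11²)² - 36*11²) - 36*11²) + 319168) - 234576 = (1/(299 + 121² + √(290 + 121² - 36*121) - 36*121) + 319168) - 234576 = (1/(299 + 14641 + √(290 + 14641 - 4356) - 4356) + 319168) - 234576 = (1/(299 + 14641 + √10575 - 4356) + 319168) - 234576 = (1/(299 + 14641 + 15*√47 - 4356) + 319168) - 234576 = (1/(10584 + 15*√47) + 319168) - 234576 = (319168 + 1/(10584 + 15*√47)) - 234576 = 84592 + 1/(10584 + 15*√47)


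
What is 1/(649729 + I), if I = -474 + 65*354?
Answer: 1/672265 ≈ 1.4875e-6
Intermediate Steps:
I = 22536 (I = -474 + 23010 = 22536)
1/(649729 + I) = 1/(649729 + 22536) = 1/672265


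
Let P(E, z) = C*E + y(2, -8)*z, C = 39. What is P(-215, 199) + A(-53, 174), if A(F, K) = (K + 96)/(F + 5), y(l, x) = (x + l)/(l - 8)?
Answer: -65533/8 ≈ -8191.6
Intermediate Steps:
y(l, x) = (l + x)/(-8 + l)
A(F, K) = (96 + K)/(5 + F)
P(E, z) = z + 39*E (P(E, z) = 39*E + ((2 - 8)/(-8 + 2))*z = 39*E + (-6/(-6))*z = 39*E + (-⅙*(-6))*z = 39*E + 1*z = 39*E + z = z + 39*E)
P(-215, 199) + A(-53, 174) = (199 + 39*(-215)) + (96 + 174)/(5 - 53) = (199 - 8385) + 270/(-48) = -8186 - 1/48*270 = -8186 - 45/8 = -65533/8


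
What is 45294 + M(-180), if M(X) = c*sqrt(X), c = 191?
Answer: 45294 + 1146*I*sqrt(5) ≈ 45294.0 + 2562.5*I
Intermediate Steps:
M(X) = 191*sqrt(X)
45294 + M(-180) = 45294 + 191*sqrt(-180) = 45294 + 191*(6*I*sqrt(5)) = 45294 + 1146*I*sqrt(5)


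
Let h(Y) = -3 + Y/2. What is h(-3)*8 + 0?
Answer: -36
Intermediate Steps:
h(Y) = -3 + Y/2 (h(Y) = -3 + Y*(½) = -3 + Y/2)
h(-3)*8 + 0 = (-3 + (½)*(-3))*8 + 0 = (-3 - 3/2)*8 + 0 = -9/2*8 + 0 = -36 + 0 = -36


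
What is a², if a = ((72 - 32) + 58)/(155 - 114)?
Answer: 9604/1681 ≈ 5.7133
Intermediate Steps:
a = 98/41 (a = (40 + 58)/41 = 98*(1/41) = 98/41 ≈ 2.3902)
a² = (98/41)² = 9604/1681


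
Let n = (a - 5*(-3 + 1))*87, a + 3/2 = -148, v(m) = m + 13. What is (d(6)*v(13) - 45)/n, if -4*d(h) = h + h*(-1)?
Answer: 10/2697 ≈ 0.0037078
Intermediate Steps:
v(m) = 13 + m
a = -299/2 (a = -3/2 - 148 = -299/2 ≈ -149.50)
d(h) = 0 (d(h) = -(h + h*(-1))/4 = -(h - h)/4 = -1/4*0 = 0)
n = -24273/2 (n = (-299/2 - 5*(-3 + 1))*87 = (-299/2 - 5*(-2))*87 = (-299/2 + 10)*87 = -279/2*87 = -24273/2 ≈ -12137.)
(d(6)*v(13) - 45)/n = (0*(13 + 13) - 45)/(-24273/2) = (0*26 - 45)*(-2/24273) = (0 - 45)*(-2/24273) = -45*(-2/24273) = 10/2697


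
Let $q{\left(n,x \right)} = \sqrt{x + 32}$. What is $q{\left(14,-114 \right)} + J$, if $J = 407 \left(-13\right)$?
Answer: $-5291 + i \sqrt{82} \approx -5291.0 + 9.0554 i$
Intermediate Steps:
$J = -5291$
$q{\left(n,x \right)} = \sqrt{32 + x}$
$q{\left(14,-114 \right)} + J = \sqrt{32 - 114} - 5291 = \sqrt{-82} - 5291 = i \sqrt{82} - 5291 = -5291 + i \sqrt{82}$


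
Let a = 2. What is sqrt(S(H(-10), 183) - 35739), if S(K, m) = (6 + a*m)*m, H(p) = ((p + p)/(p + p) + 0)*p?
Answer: 3*sqrt(3593) ≈ 179.82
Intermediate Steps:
H(p) = p (H(p) = ((2*p)/((2*p)) + 0)*p = ((2*p)*(1/(2*p)) + 0)*p = (1 + 0)*p = 1*p = p)
S(K, m) = m*(6 + 2*m) (S(K, m) = (6 + 2*m)*m = m*(6 + 2*m))
sqrt(S(H(-10), 183) - 35739) = sqrt(2*183*(3 + 183) - 35739) = sqrt(2*183*186 - 35739) = sqrt(68076 - 35739) = sqrt(32337) = 3*sqrt(3593)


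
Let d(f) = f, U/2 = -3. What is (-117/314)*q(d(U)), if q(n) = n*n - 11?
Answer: -2925/314 ≈ -9.3153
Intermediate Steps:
U = -6 (U = 2*(-3) = -6)
q(n) = -11 + n² (q(n) = n² - 11 = -11 + n²)
(-117/314)*q(d(U)) = (-117/314)*(-11 + (-6)²) = (-117*1/314)*(-11 + 36) = -117/314*25 = -2925/314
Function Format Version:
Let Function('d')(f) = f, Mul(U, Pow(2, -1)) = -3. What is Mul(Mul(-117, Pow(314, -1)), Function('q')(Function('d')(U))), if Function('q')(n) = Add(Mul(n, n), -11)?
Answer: Rational(-2925, 314) ≈ -9.3153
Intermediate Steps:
U = -6 (U = Mul(2, -3) = -6)
Function('q')(n) = Add(-11, Pow(n, 2)) (Function('q')(n) = Add(Pow(n, 2), -11) = Add(-11, Pow(n, 2)))
Mul(Mul(-117, Pow(314, -1)), Function('q')(Function('d')(U))) = Mul(Mul(-117, Pow(314, -1)), Add(-11, Pow(-6, 2))) = Mul(Mul(-117, Rational(1, 314)), Add(-11, 36)) = Mul(Rational(-117, 314), 25) = Rational(-2925, 314)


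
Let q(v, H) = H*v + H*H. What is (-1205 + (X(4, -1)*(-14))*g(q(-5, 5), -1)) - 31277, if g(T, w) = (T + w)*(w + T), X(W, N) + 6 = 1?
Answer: -32412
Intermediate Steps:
X(W, N) = -5 (X(W, N) = -6 + 1 = -5)
q(v, H) = H² + H*v (q(v, H) = H*v + H² = H² + H*v)
g(T, w) = (T + w)² (g(T, w) = (T + w)*(T + w) = (T + w)²)
(-1205 + (X(4, -1)*(-14))*g(q(-5, 5), -1)) - 31277 = (-1205 + (-5*(-14))*(5*(5 - 5) - 1)²) - 31277 = (-1205 + 70*(5*0 - 1)²) - 31277 = (-1205 + 70*(0 - 1)²) - 31277 = (-1205 + 70*(-1)²) - 31277 = (-1205 + 70*1) - 31277 = (-1205 + 70) - 31277 = -1135 - 31277 = -32412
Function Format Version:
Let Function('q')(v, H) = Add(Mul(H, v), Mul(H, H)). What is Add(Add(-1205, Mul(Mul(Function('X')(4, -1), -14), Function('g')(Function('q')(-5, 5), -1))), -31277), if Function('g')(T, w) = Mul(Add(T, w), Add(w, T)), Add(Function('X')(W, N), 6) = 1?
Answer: -32412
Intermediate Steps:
Function('X')(W, N) = -5 (Function('X')(W, N) = Add(-6, 1) = -5)
Function('q')(v, H) = Add(Pow(H, 2), Mul(H, v)) (Function('q')(v, H) = Add(Mul(H, v), Pow(H, 2)) = Add(Pow(H, 2), Mul(H, v)))
Function('g')(T, w) = Pow(Add(T, w), 2) (Function('g')(T, w) = Mul(Add(T, w), Add(T, w)) = Pow(Add(T, w), 2))
Add(Add(-1205, Mul(Mul(Function('X')(4, -1), -14), Function('g')(Function('q')(-5, 5), -1))), -31277) = Add(Add(-1205, Mul(Mul(-5, -14), Pow(Add(Mul(5, Add(5, -5)), -1), 2))), -31277) = Add(Add(-1205, Mul(70, Pow(Add(Mul(5, 0), -1), 2))), -31277) = Add(Add(-1205, Mul(70, Pow(Add(0, -1), 2))), -31277) = Add(Add(-1205, Mul(70, Pow(-1, 2))), -31277) = Add(Add(-1205, Mul(70, 1)), -31277) = Add(Add(-1205, 70), -31277) = Add(-1135, -31277) = -32412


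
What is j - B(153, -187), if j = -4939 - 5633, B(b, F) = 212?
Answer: -10784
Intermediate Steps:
j = -10572
j - B(153, -187) = -10572 - 1*212 = -10572 - 212 = -10784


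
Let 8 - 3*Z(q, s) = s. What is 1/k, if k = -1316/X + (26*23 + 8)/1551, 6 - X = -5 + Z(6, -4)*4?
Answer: 2585/681382 ≈ 0.0037938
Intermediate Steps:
Z(q, s) = 8/3 - s/3
X = -5 (X = 6 - (-5 + (8/3 - ⅓*(-4))*4) = 6 - (-5 + (8/3 + 4/3)*4) = 6 - (-5 + 4*4) = 6 - (-5 + 16) = 6 - 1*11 = 6 - 11 = -5)
k = 681382/2585 (k = -1316/(-5) + (26*23 + 8)/1551 = -1316*(-⅕) + (598 + 8)*(1/1551) = 1316/5 + 606*(1/1551) = 1316/5 + 202/517 = 681382/2585 ≈ 263.59)
1/k = 1/(681382/2585) = 2585/681382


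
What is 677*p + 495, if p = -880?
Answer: -595265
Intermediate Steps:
677*p + 495 = 677*(-880) + 495 = -595760 + 495 = -595265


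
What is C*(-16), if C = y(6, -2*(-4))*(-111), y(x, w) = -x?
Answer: -10656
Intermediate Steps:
C = 666 (C = -1*6*(-111) = -6*(-111) = 666)
C*(-16) = 666*(-16) = -10656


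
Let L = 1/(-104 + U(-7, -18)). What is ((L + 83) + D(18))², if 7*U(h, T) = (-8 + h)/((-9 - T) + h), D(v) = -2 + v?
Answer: 21203728225/2163841 ≈ 9799.1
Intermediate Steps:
U(h, T) = (-8 + h)/(7*(-9 + h - T)) (U(h, T) = ((-8 + h)/((-9 - T) + h))/7 = ((-8 + h)/(-9 + h - T))/7 = (-8 + h)/(7*(-9 + h - T)))
L = -14/1471 (L = 1/(-104 + (8 - 1*(-7))/(7*(9 - 18 - 1*(-7)))) = 1/(-104 + (8 + 7)/(7*(9 - 18 + 7))) = 1/(-104 + (⅐)*15/(-2)) = 1/(-104 + (⅐)*(-½)*15) = 1/(-104 - 15/14) = 1/(-1471/14) = -14/1471 ≈ -0.0095173)
((L + 83) + D(18))² = ((-14/1471 + 83) + (-2 + 18))² = (122079/1471 + 16)² = (145615/1471)² = 21203728225/2163841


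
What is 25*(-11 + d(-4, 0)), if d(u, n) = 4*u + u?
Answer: -775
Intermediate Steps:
d(u, n) = 5*u
25*(-11 + d(-4, 0)) = 25*(-11 + 5*(-4)) = 25*(-11 - 20) = 25*(-31) = -775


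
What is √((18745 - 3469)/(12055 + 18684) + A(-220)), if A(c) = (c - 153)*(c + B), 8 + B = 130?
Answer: √34539836835998/30739 ≈ 191.19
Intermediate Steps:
B = 122 (B = -8 + 130 = 122)
A(c) = (-153 + c)*(122 + c) (A(c) = (c - 153)*(c + 122) = (-153 + c)*(122 + c))
√((18745 - 3469)/(12055 + 18684) + A(-220)) = √((18745 - 3469)/(12055 + 18684) + (-18666 + (-220)² - 31*(-220))) = √(15276/30739 + (-18666 + 48400 + 6820)) = √(15276*(1/30739) + 36554) = √(15276/30739 + 36554) = √(1123648682/30739) = √34539836835998/30739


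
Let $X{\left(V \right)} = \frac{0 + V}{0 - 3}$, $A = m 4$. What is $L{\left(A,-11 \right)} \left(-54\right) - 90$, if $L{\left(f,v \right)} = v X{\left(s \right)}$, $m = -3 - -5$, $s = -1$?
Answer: $108$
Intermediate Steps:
$m = 2$ ($m = -3 + 5 = 2$)
$A = 8$ ($A = 2 \cdot 4 = 8$)
$X{\left(V \right)} = - \frac{V}{3}$ ($X{\left(V \right)} = \frac{V}{-3} = V \left(- \frac{1}{3}\right) = - \frac{V}{3}$)
$L{\left(f,v \right)} = \frac{v}{3}$ ($L{\left(f,v \right)} = v \left(\left(- \frac{1}{3}\right) \left(-1\right)\right) = v \frac{1}{3} = \frac{v}{3}$)
$L{\left(A,-11 \right)} \left(-54\right) - 90 = \frac{1}{3} \left(-11\right) \left(-54\right) - 90 = \left(- \frac{11}{3}\right) \left(-54\right) - 90 = 198 - 90 = 108$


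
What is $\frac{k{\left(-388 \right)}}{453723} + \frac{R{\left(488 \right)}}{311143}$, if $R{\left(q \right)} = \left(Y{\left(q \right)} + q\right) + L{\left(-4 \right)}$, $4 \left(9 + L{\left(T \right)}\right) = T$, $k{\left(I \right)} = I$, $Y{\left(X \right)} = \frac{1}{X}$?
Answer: $\frac{46924635403}{68892294869832} \approx 0.00068113$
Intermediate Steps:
$L{\left(T \right)} = -9 + \frac{T}{4}$
$R{\left(q \right)} = -10 + q + \frac{1}{q}$ ($R{\left(q \right)} = \left(\frac{1}{q} + q\right) + \left(-9 + \frac{1}{4} \left(-4\right)\right) = \left(q + \frac{1}{q}\right) - 10 = -10 + q + \frac{1}{q}$)
$\frac{k{\left(-388 \right)}}{453723} + \frac{R{\left(488 \right)}}{311143} = - \frac{388}{453723} + \frac{-10 + 488 + \frac{1}{488}}{311143} = \left(-388\right) \frac{1}{453723} + \left(-10 + 488 + \frac{1}{488}\right) \frac{1}{311143} = - \frac{388}{453723} + \frac{233265}{488} \cdot \frac{1}{311143} = - \frac{388}{453723} + \frac{233265}{151837784} = \frac{46924635403}{68892294869832}$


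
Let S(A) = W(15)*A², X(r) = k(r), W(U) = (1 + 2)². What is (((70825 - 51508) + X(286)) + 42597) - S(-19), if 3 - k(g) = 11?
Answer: 58657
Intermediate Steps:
k(g) = -8 (k(g) = 3 - 1*11 = 3 - 11 = -8)
W(U) = 9 (W(U) = 3² = 9)
X(r) = -8
S(A) = 9*A²
(((70825 - 51508) + X(286)) + 42597) - S(-19) = (((70825 - 51508) - 8) + 42597) - 9*(-19)² = ((19317 - 8) + 42597) - 9*361 = (19309 + 42597) - 1*3249 = 61906 - 3249 = 58657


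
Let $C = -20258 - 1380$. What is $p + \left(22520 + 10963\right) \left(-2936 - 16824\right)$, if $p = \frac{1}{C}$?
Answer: $- \frac{14316221843041}{21638} \approx -6.6162 \cdot 10^{8}$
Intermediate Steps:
$C = -21638$
$p = - \frac{1}{21638}$ ($p = \frac{1}{-21638} = - \frac{1}{21638} \approx -4.6215 \cdot 10^{-5}$)
$p + \left(22520 + 10963\right) \left(-2936 - 16824\right) = - \frac{1}{21638} + \left(22520 + 10963\right) \left(-2936 - 16824\right) = - \frac{1}{21638} + 33483 \left(-19760\right) = - \frac{1}{21638} - 661624080 = - \frac{14316221843041}{21638}$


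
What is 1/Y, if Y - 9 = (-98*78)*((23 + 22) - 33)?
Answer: -1/91719 ≈ -1.0903e-5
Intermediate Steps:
Y = -91719 (Y = 9 + (-98*78)*((23 + 22) - 33) = 9 - 7644*(45 - 33) = 9 - 7644*12 = 9 - 91728 = -91719)
1/Y = 1/(-91719) = -1/91719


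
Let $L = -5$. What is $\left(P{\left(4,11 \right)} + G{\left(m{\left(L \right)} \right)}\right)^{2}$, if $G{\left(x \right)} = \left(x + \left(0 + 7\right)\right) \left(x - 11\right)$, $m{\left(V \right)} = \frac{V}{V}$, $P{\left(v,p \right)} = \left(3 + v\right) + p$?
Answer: $3844$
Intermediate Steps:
$P{\left(v,p \right)} = 3 + p + v$
$m{\left(V \right)} = 1$
$G{\left(x \right)} = \left(-11 + x\right) \left(7 + x\right)$ ($G{\left(x \right)} = \left(x + 7\right) \left(-11 + x\right) = \left(7 + x\right) \left(-11 + x\right) = \left(-11 + x\right) \left(7 + x\right)$)
$\left(P{\left(4,11 \right)} + G{\left(m{\left(L \right)} \right)}\right)^{2} = \left(\left(3 + 11 + 4\right) - \left(81 - 1\right)\right)^{2} = \left(18 - 80\right)^{2} = \left(-62\right)^{2} = 3844$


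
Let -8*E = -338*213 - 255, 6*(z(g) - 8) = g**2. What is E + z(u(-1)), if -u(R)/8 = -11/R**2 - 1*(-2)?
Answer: 79225/8 ≈ 9903.1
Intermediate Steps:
u(R) = -16 + 88/R**2 (u(R) = -8*(-11/R**2 - 1*(-2)) = -8*(-11/R**2 + 2) = -8*(2 - 11/R**2) = -16 + 88/R**2)
z(g) = 8 + g**2/6
E = 72249/8 (E = -(-338*213 - 255)/8 = -(-71994 - 255)/8 = -1/8*(-72249) = 72249/8 ≈ 9031.1)
E + z(u(-1)) = 72249/8 + (8 + (-16 + 88/(-1)**2)**2/6) = 72249/8 + (8 + (-16 + 88*1)**2/6) = 72249/8 + (8 + (-16 + 88)**2/6) = 72249/8 + (8 + (1/6)*72**2) = 72249/8 + (8 + (1/6)*5184) = 72249/8 + (8 + 864) = 72249/8 + 872 = 79225/8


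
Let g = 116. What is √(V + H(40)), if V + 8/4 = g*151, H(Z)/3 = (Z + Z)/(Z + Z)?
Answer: √17517 ≈ 132.35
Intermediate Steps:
H(Z) = 3 (H(Z) = 3*((Z + Z)/(Z + Z)) = 3*((2*Z)/((2*Z))) = 3*((2*Z)*(1/(2*Z))) = 3*1 = 3)
V = 17514 (V = -2 + 116*151 = -2 + 17516 = 17514)
√(V + H(40)) = √(17514 + 3) = √17517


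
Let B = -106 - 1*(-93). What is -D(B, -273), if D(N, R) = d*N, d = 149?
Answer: 1937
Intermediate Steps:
B = -13 (B = -106 + 93 = -13)
D(N, R) = 149*N
-D(B, -273) = -149*(-13) = -1*(-1937) = 1937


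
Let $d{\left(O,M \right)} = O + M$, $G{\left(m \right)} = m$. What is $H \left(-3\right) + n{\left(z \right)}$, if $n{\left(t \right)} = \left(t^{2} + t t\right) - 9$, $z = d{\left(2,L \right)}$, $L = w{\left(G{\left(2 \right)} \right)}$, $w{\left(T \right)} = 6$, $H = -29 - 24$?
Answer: $278$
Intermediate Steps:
$H = -53$
$L = 6$
$d{\left(O,M \right)} = M + O$
$z = 8$ ($z = 6 + 2 = 8$)
$n{\left(t \right)} = -9 + 2 t^{2}$ ($n{\left(t \right)} = \left(t^{2} + t^{2}\right) - 9 = 2 t^{2} - 9 = -9 + 2 t^{2}$)
$H \left(-3\right) + n{\left(z \right)} = \left(-53\right) \left(-3\right) - \left(9 - 2 \cdot 8^{2}\right) = 159 + \left(-9 + 2 \cdot 64\right) = 159 + \left(-9 + 128\right) = 159 + 119 = 278$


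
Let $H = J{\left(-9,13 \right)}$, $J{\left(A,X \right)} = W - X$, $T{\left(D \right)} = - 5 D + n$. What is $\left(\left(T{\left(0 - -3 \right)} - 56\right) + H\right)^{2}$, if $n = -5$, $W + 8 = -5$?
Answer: $10404$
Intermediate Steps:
$W = -13$ ($W = -8 - 5 = -13$)
$T{\left(D \right)} = -5 - 5 D$ ($T{\left(D \right)} = - 5 D - 5 = -5 - 5 D$)
$J{\left(A,X \right)} = -13 - X$
$H = -26$ ($H = -13 - 13 = -26$)
$\left(\left(T{\left(0 - -3 \right)} - 56\right) + H\right)^{2} = \left(\left(\left(-5 - 5 \left(0 - -3\right)\right) - 56\right) - 26\right)^{2} = \left(\left(\left(-5 - 5 \left(0 + 3\right)\right) - 56\right) - 26\right)^{2} = \left(\left(\left(-5 - 15\right) - 56\right) - 26\right)^{2} = \left(\left(-20 - 56\right) - 26\right)^{2} = \left(-76 - 26\right)^{2} = \left(-102\right)^{2} = 10404$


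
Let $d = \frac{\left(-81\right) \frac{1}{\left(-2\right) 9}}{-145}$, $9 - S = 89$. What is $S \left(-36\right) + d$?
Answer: $\frac{835191}{290} \approx 2880.0$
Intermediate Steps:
$S = -80$ ($S = 9 - 89 = -80$)
$d = - \frac{9}{290}$ ($d = - \frac{81}{-18} \left(- \frac{1}{145}\right) = \left(-81\right) \left(- \frac{1}{18}\right) \left(- \frac{1}{145}\right) = \frac{9}{2} \left(- \frac{1}{145}\right) = - \frac{9}{290} \approx -0.031034$)
$S \left(-36\right) + d = \left(-80\right) \left(-36\right) - \frac{9}{290} = 2880 - \frac{9}{290} = \frac{835191}{290}$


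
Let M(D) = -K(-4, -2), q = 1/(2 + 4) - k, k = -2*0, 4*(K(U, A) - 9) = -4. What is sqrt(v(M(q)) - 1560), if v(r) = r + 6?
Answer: I*sqrt(1562) ≈ 39.522*I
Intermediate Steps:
K(U, A) = 8 (K(U, A) = 9 + (1/4)*(-4) = 9 - 1 = 8)
k = 0
q = 1/6 (q = 1/(2 + 4) - 1*0 = 1/6 + 0 = 1/6 ≈ 0.16667)
M(D) = -8 (M(D) = -1*8 = -8)
v(r) = 6 + r
sqrt(v(M(q)) - 1560) = sqrt((6 - 8) - 1560) = sqrt(-2 - 1560) = sqrt(-1562) = I*sqrt(1562)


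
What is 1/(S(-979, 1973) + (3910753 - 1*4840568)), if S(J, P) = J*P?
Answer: -1/2861382 ≈ -3.4948e-7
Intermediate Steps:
1/(S(-979, 1973) + (3910753 - 1*4840568)) = 1/(-979*1973 + (3910753 - 1*4840568)) = 1/(-1931567 + (3910753 - 4840568)) = 1/(-1931567 - 929815) = 1/(-2861382) = -1/2861382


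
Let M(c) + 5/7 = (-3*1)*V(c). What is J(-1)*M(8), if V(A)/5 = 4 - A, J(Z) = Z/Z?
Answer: 415/7 ≈ 59.286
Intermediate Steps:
J(Z) = 1
V(A) = 20 - 5*A (V(A) = 5*(4 - A) = 20 - 5*A)
M(c) = -425/7 + 15*c (M(c) = -5/7 + (-3*1)*(20 - 5*c) = -5/7 - 3*(20 - 5*c) = -5/7 + (-60 + 15*c) = -425/7 + 15*c)
J(-1)*M(8) = 1*(-425/7 + 15*8) = 1*(-425/7 + 120) = 1*(415/7) = 415/7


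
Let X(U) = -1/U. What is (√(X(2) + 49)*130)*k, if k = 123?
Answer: 7995*√194 ≈ 1.1136e+5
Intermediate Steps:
(√(X(2) + 49)*130)*k = (√(-1/2 + 49)*130)*123 = (√(-1*½ + 49)*130)*123 = (√(-½ + 49)*130)*123 = (√(97/2)*130)*123 = ((√194/2)*130)*123 = (65*√194)*123 = 7995*√194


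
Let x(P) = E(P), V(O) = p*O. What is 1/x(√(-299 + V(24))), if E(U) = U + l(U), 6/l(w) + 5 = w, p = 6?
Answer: (-√155 - 5*I)/(-149*I + 5*√155) ≈ -0.0011505 - 0.083076*I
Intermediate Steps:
V(O) = 6*O
l(w) = 6/(-5 + w)
E(U) = U + 6/(-5 + U)
x(P) = (6 + P*(-5 + P))/(-5 + P)
1/x(√(-299 + V(24))) = 1/((6 + √(-299 + 6*24)*(-5 + √(-299 + 6*24)))/(-5 + √(-299 + 6*24))) = 1/((6 + √(-299 + 144)*(-5 + √(-299 + 144)))/(-5 + √(-299 + 144))) = 1/((6 + √(-155)*(-5 + √(-155)))/(-5 + √(-155))) = 1/((6 + (I*√155)*(-5 + I*√155))/(-5 + I*√155)) = 1/((6 + I*√155*(-5 + I*√155))/(-5 + I*√155)) = (-5 + I*√155)/(6 + I*√155*(-5 + I*√155))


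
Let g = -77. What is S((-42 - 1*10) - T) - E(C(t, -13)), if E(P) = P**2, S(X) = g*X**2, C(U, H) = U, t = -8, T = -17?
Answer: -94389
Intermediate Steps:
S(X) = -77*X**2
S((-42 - 1*10) - T) - E(C(t, -13)) = -77*((-42 - 1*10) - 1*(-17))**2 - 1*(-8)**2 = -77*((-42 - 10) + 17)**2 - 1*64 = -77*(-52 + 17)**2 - 64 = -77*(-35)**2 - 64 = -77*1225 - 64 = -94325 - 64 = -94389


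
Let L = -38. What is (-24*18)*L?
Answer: 16416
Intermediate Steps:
(-24*18)*L = -24*18*(-38) = -432*(-38) = 16416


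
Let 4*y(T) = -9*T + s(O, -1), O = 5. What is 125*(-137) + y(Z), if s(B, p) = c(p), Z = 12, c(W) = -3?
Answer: -68611/4 ≈ -17153.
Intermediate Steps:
s(B, p) = -3
y(T) = -3/4 - 9*T/4 (y(T) = (-9*T - 3)/4 = (-3 - 9*T)/4 = -3/4 - 9*T/4)
125*(-137) + y(Z) = 125*(-137) + (-3/4 - 9/4*12) = -17125 + (-3/4 - 27) = -17125 - 111/4 = -68611/4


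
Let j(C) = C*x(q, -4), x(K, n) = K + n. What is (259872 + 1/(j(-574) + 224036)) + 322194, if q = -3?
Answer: 132742479565/228054 ≈ 5.8207e+5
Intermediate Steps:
j(C) = -7*C (j(C) = C*(-3 - 4) = C*(-7) = -7*C)
(259872 + 1/(j(-574) + 224036)) + 322194 = (259872 + 1/(-7*(-574) + 224036)) + 322194 = (259872 + 1/(4018 + 224036)) + 322194 = (259872 + 1/228054) + 322194 = 59264849089/228054 + 322194 = 132742479565/228054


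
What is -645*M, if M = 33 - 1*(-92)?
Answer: -80625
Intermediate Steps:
M = 125 (M = 33 + 92 = 125)
-645*M = -645*125 = -80625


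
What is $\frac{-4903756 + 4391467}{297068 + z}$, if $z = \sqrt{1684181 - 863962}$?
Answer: $- \frac{50728222884}{29416192135} + \frac{170763 \sqrt{820219}}{29416192135} \approx -1.7192$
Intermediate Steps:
$z = \sqrt{820219} \approx 905.66$
$\frac{-4903756 + 4391467}{297068 + z} = \frac{-4903756 + 4391467}{297068 + \sqrt{820219}} = - \frac{512289}{297068 + \sqrt{820219}}$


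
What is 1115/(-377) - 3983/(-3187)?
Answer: -2051914/1201499 ≈ -1.7078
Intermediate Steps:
1115/(-377) - 3983/(-3187) = 1115*(-1/377) - 3983*(-1/3187) = -1115/377 + 3983/3187 = -2051914/1201499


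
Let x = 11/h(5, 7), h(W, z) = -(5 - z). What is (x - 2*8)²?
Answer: 441/4 ≈ 110.25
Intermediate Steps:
h(W, z) = -5 + z
x = 11/2 (x = 11/(-5 + 7) = 11/2 ≈ 5.5000)
(x - 2*8)² = (11/2 - 2*8)² = (11/2 - 16)² = (-21/2)² = 441/4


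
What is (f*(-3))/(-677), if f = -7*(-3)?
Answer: 63/677 ≈ 0.093058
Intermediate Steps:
f = 21
(f*(-3))/(-677) = (21*(-3))/(-677) = -63*(-1/677) = 63/677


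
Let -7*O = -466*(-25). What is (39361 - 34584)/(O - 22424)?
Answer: -33439/168618 ≈ -0.19831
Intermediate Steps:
O = -11650/7 (O = -(-466)*(-25)/7 = -1/7*11650 = -11650/7 ≈ -1664.3)
(39361 - 34584)/(O - 22424) = (39361 - 34584)/(-11650/7 - 22424) = 4777/(-168618/7) = 4777*(-7/168618) = -33439/168618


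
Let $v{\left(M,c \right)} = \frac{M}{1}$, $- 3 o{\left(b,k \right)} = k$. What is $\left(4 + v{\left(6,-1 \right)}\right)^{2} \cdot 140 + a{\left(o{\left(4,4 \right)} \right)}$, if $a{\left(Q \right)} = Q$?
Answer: $\frac{41996}{3} \approx 13999.0$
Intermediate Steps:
$o{\left(b,k \right)} = - \frac{k}{3}$
$v{\left(M,c \right)} = M$ ($v{\left(M,c \right)} = M 1 = M$)
$\left(4 + v{\left(6,-1 \right)}\right)^{2} \cdot 140 + a{\left(o{\left(4,4 \right)} \right)} = \left(4 + 6\right)^{2} \cdot 140 - \frac{4}{3} = 10^{2} \cdot 140 - \frac{4}{3} = 100 \cdot 140 - \frac{4}{3} = 14000 - \frac{4}{3} = \frac{41996}{3}$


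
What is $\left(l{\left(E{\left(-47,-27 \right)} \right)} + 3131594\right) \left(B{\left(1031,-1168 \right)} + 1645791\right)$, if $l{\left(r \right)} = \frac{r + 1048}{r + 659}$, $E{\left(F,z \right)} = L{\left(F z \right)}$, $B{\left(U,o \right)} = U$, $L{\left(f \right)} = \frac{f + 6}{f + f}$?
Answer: $\frac{2877392137935452778}{557939} \approx 5.1572 \cdot 10^{12}$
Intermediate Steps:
$L{\left(f \right)} = \frac{6 + f}{2 f}$
$E{\left(F,z \right)} = \frac{6 + F z}{2 F z}$
$l{\left(r \right)} = \frac{1048 + r}{659 + r}$
$\left(l{\left(E{\left(-47,-27 \right)} \right)} + 3131594\right) \left(B{\left(1031,-1168 \right)} + 1645791\right) = \left(\frac{1048 + \left(\frac{1}{2} + \frac{3}{\left(-47\right) \left(-27\right)}\right)}{659 + \left(\frac{1}{2} + \frac{3}{\left(-47\right) \left(-27\right)}\right)} + 3131594\right) \left(1031 + 1645791\right) = \left(\frac{1048 + \left(\frac{1}{2} + 3 \left(- \frac{1}{47}\right) \left(- \frac{1}{27}\right)\right)}{659 + \left(\frac{1}{2} + 3 \left(- \frac{1}{47}\right) \left(- \frac{1}{27}\right)\right)} + 3131594\right) 1646822 = \left(\frac{1048 + \left(\frac{1}{2} + \frac{1}{423}\right)}{659 + \left(\frac{1}{2} + \frac{1}{423}\right)} + 3131594\right) 1646822 = \left(\frac{1048 + \frac{425}{846}}{659 + \frac{425}{846}} + 3131594\right) 1646822 = \left(\frac{1}{\frac{557939}{846}} \cdot \frac{887033}{846} + 3131594\right) 1646822 = \left(\frac{846}{557939} \cdot \frac{887033}{846} + 3131594\right) 1646822 = \left(\frac{887033}{557939} + 3131594\right) 1646822 = \frac{1747239311799}{557939} \cdot 1646822 = \frac{2877392137935452778}{557939}$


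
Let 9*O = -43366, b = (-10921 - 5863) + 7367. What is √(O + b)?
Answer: I*√128119/3 ≈ 119.31*I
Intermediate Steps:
b = -9417 (b = -16784 + 7367 = -9417)
O = -43366/9 (O = (⅑)*(-43366) = -43366/9 ≈ -4818.4)
√(O + b) = √(-43366/9 - 9417) = √(-128119/9) = I*√128119/3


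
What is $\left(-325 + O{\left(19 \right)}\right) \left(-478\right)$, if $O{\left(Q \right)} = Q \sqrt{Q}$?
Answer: $155350 - 9082 \sqrt{19} \approx 1.1576 \cdot 10^{5}$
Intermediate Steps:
$O{\left(Q \right)} = Q^{\frac{3}{2}}$
$\left(-325 + O{\left(19 \right)}\right) \left(-478\right) = \left(-325 + 19^{\frac{3}{2}}\right) \left(-478\right) = \left(-325 + 19 \sqrt{19}\right) \left(-478\right) = 155350 - 9082 \sqrt{19}$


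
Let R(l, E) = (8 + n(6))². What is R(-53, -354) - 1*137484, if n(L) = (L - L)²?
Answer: -137420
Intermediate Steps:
n(L) = 0 (n(L) = 0² = 0)
R(l, E) = 64 (R(l, E) = (8 + 0)² = 8² = 64)
R(-53, -354) - 1*137484 = 64 - 1*137484 = 64 - 137484 = -137420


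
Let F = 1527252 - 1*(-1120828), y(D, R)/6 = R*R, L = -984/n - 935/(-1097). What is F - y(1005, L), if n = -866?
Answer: 597470212301724634/225625950001 ≈ 2.6481e+6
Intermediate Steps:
L = 944579/475001 (L = -984/(-866) - 935/(-1097) = -984*(-1/866) - 935*(-1/1097) = 492/433 + 935/1097 = 944579/475001 ≈ 1.9886)
y(D, R) = 6*R² (y(D, R) = 6*(R*R) = 6*R²)
F = 2648080 (F = 1527252 + 1120828 = 2648080)
F - y(1005, L) = 2648080 - 6*(944579/475001)² = 2648080 - 6*892229487241/225625950001 = 2648080 - 1*5353376923446/225625950001 = 2648080 - 5353376923446/225625950001 = 597470212301724634/225625950001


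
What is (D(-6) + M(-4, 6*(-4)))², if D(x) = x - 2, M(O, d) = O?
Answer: 144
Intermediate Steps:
D(x) = -2 + x
(D(-6) + M(-4, 6*(-4)))² = ((-2 - 6) - 4)² = (-8 - 4)² = (-12)² = 144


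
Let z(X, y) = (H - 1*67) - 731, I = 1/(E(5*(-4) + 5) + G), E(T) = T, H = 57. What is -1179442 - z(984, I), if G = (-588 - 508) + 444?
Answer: -1178701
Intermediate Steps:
G = -652 (G = -1096 + 444 = -652)
I = -1/667 (I = 1/((5*(-4) + 5) - 652) = 1/((-20 + 5) - 652) = 1/(-15 - 652) = 1/(-667) = -1/667 ≈ -0.0014993)
z(X, y) = -741 (z(X, y) = (57 - 1*67) - 731 = (57 - 67) - 731 = -10 - 731 = -741)
-1179442 - z(984, I) = -1179442 - 1*(-741) = -1179442 + 741 = -1178701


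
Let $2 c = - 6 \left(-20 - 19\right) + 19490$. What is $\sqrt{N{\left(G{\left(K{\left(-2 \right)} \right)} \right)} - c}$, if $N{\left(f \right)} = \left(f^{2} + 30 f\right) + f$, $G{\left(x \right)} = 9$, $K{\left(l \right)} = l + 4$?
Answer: $i \sqrt{9502} \approx 97.478 i$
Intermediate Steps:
$K{\left(l \right)} = 4 + l$
$N{\left(f \right)} = f^{2} + 31 f$
$c = 9862$ ($c = \frac{- 6 \left(-20 - 19\right) + 19490}{2} = \frac{\left(-6\right) \left(-39\right) + 19490}{2} = \frac{234 + 19490}{2} = \frac{1}{2} \cdot 19724 = 9862$)
$\sqrt{N{\left(G{\left(K{\left(-2 \right)} \right)} \right)} - c} = \sqrt{9 \left(31 + 9\right) - 9862} = \sqrt{9 \cdot 40 - 9862} = \sqrt{360 - 9862} = \sqrt{-9502} = i \sqrt{9502}$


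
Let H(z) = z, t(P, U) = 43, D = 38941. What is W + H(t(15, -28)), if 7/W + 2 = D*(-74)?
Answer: 123910341/2881636 ≈ 43.000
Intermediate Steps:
W = -7/2881636 (W = 7/(-2 + 38941*(-74)) = 7/(-2 - 2881634) = 7/(-2881636) = 7*(-1/2881636) = -7/2881636 ≈ -2.4292e-6)
W + H(t(15, -28)) = -7/2881636 + 43 = 123910341/2881636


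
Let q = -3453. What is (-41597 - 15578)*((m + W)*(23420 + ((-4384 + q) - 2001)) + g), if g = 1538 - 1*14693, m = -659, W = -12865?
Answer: 10502825832525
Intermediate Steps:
g = -13155 (g = 1538 - 14693 = -13155)
(-41597 - 15578)*((m + W)*(23420 + ((-4384 + q) - 2001)) + g) = (-41597 - 15578)*((-659 - 12865)*(23420 + ((-4384 - 3453) - 2001)) - 13155) = -57175*(-13524*(23420 + (-7837 - 2001)) - 13155) = -57175*(-13524*(23420 - 9838) - 13155) = -57175*(-13524*13582 - 13155) = -57175*(-183682968 - 13155) = -57175*(-183696123) = 10502825832525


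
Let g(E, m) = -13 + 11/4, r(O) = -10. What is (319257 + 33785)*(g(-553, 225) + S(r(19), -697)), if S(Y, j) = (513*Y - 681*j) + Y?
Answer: 331511204067/2 ≈ 1.6576e+11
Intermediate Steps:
S(Y, j) = -681*j + 514*Y (S(Y, j) = (-681*j + 513*Y) + Y = -681*j + 514*Y)
g(E, m) = -41/4 (g(E, m) = -13 + (¼)*11 = -13 + 11/4 = -41/4)
(319257 + 33785)*(g(-553, 225) + S(r(19), -697)) = (319257 + 33785)*(-41/4 + (-681*(-697) + 514*(-10))) = 353042*(-41/4 + (474657 - 5140)) = 353042*(-41/4 + 469517) = 353042*(1878027/4) = 331511204067/2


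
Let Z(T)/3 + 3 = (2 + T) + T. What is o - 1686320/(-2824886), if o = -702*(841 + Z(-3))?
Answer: -813057845360/1412443 ≈ -5.7564e+5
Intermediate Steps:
Z(T) = -3 + 6*T (Z(T) = -9 + 3*((2 + T) + T) = -9 + 3*(2 + 2*T) = -9 + (6 + 6*T) = -3 + 6*T)
o = -575640 (o = -702*(841 + (-3 + 6*(-3))) = -702*(841 + (-3 - 18)) = -702*(841 - 21) = -702*820 = -575640)
o - 1686320/(-2824886) = -575640 - 1686320/(-2824886) = -575640 - 1686320*(-1/2824886) = -575640 + 843160/1412443 = -813057845360/1412443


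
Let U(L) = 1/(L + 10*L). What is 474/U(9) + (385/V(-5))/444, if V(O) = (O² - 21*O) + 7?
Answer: 2854415113/60828 ≈ 46926.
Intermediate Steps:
V(O) = 7 + O² - 21*O
U(L) = 1/(11*L)
474/U(9) + (385/V(-5))/444 = 474/(((1/11)/9)) + (385/(7 + (-5)² - 21*(-5)))/444 = 474/(((1/11)*(⅑))) + (385/(7 + 25 + 105))*(1/444) = 474/(1/99) + (385/137)*(1/444) = 474*99 + (385*(1/137))*(1/444) = 46926 + (385/137)*(1/444) = 46926 + 385/60828 = 2854415113/60828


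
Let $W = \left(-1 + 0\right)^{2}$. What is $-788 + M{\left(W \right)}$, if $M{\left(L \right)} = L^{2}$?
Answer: $-787$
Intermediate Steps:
$W = 1$ ($W = \left(-1\right)^{2} = 1$)
$-788 + M{\left(W \right)} = -788 + 1^{2} = -788 + 1 = -787$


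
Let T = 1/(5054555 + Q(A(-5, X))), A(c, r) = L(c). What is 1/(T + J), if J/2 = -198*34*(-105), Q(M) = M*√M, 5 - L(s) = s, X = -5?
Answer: 36118462525949237555/51061392842192101841749201 + 10*√10/51061392842192101841749201 ≈ 7.0735e-7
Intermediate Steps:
L(s) = 5 - s
A(c, r) = 5 - c
Q(M) = M^(3/2)
T = 1/(5054555 + 10*√10) (T = 1/(5054555 + (5 - 1*(-5))^(3/2)) = 1/(5054555 + (5 + 5)^(3/2)) = 1/(5054555 + 10^(3/2)) = 1/(5054555 + 10*√10) ≈ 1.9784e-7)
J = 1413720 (J = 2*(-198*34*(-105)) = 2*(-6732*(-105)) = 2*706860 = 1413720)
1/(T + J) = 1/((1010911/5109705249405 - 2*√10/5109705249405) + 1413720) = 1/(7223692505189847511/5109705249405 - 2*√10/5109705249405)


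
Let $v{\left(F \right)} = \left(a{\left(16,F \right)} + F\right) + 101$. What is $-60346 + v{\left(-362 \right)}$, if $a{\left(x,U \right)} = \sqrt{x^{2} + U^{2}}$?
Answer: $-60607 + 10 \sqrt{1313} \approx -60245.0$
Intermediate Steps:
$a{\left(x,U \right)} = \sqrt{U^{2} + x^{2}}$
$v{\left(F \right)} = 101 + F + \sqrt{256 + F^{2}}$ ($v{\left(F \right)} = \left(\sqrt{F^{2} + 16^{2}} + F\right) + 101 = \left(\sqrt{F^{2} + 256} + F\right) + 101 = \left(\sqrt{256 + F^{2}} + F\right) + 101 = \left(F + \sqrt{256 + F^{2}}\right) + 101 = 101 + F + \sqrt{256 + F^{2}}$)
$-60346 + v{\left(-362 \right)} = -60346 + \left(101 - 362 + \sqrt{256 + \left(-362\right)^{2}}\right) = -60346 + \left(101 - 362 + \sqrt{256 + 131044}\right) = -60346 + \left(101 - 362 + \sqrt{131300}\right) = -60346 + \left(101 - 362 + 10 \sqrt{1313}\right) = -60346 - \left(261 - 10 \sqrt{1313}\right) = -60607 + 10 \sqrt{1313}$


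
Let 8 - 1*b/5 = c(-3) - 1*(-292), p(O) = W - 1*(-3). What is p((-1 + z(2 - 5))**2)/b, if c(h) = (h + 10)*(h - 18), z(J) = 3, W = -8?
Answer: 1/137 ≈ 0.0072993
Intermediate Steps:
c(h) = (-18 + h)*(10 + h) (c(h) = (10 + h)*(-18 + h) = (-18 + h)*(10 + h))
p(O) = -5 (p(O) = -8 - 1*(-3) = -8 + 3 = -5)
b = -685 (b = 40 - 5*((-180 + (-3)**2 - 8*(-3)) - 1*(-292)) = 40 - 5*((-180 + 9 + 24) + 292) = 40 - 5*(-147 + 292) = 40 - 5*145 = 40 - 725 = -685)
p((-1 + z(2 - 5))**2)/b = -5/(-685) = -5*(-1/685) = 1/137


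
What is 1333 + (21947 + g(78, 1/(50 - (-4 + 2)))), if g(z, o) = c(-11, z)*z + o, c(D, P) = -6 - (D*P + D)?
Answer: 4710889/52 ≈ 90594.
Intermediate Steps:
c(D, P) = -6 - D - D*P (c(D, P) = -6 - (D + D*P) = -6 + (-D - D*P) = -6 - D - D*P)
g(z, o) = o + z*(5 + 11*z) (g(z, o) = (-6 - 1*(-11) - 1*(-11)*z)*z + o = (-6 + 11 + 11*z)*z + o = (5 + 11*z)*z + o = z*(5 + 11*z) + o = o + z*(5 + 11*z))
1333 + (21947 + g(78, 1/(50 - (-4 + 2)))) = 1333 + (21947 + (1/(50 - (-4 + 2)) + 78*(5 + 11*78))) = 1333 + (21947 + (1/(50 - 1*(-2)) + 78*(5 + 858))) = 1333 + (21947 + (1/(50 + 2) + 78*863)) = 1333 + (21947 + (1/52 + 67314)) = 1333 + (21947 + 3500329/52) = 1333 + 4641573/52 = 4710889/52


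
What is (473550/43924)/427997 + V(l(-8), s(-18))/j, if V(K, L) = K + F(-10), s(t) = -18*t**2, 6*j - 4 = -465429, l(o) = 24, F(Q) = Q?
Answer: -679371285201/4374841462808450 ≈ -0.00015529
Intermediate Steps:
j = -465425/6 (j = 2/3 + (1/6)*(-465429) = 2/3 - 155143/2 = -465425/6 ≈ -77571.)
V(K, L) = -10 + K (V(K, L) = K - 10 = -10 + K)
(473550/43924)/427997 + V(l(-8), s(-18))/j = (473550/43924)/427997 + (-10 + 24)/(-465425/6) = (473550*(1/43924))*(1/427997) + 14*(-6/465425) = (236775/21962)*(1/427997) - 84/465425 = 236775/9399670114 - 84/465425 = -679371285201/4374841462808450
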